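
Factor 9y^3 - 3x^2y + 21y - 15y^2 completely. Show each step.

3y(3y^2 - x^2 + 7 - 5y)

9y^3 - 3x^2y + 21y - 15y^2
= 3(3y^3 - x^2y + 7y - 5y^2)    [factor out 3]
= 3y(3y^2 - x^2 + 7 - 5y)    [factor out y]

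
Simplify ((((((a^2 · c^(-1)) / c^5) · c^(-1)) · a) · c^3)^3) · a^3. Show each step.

a^12c^(-12)

((((((a^2 · c^(-1)) / c^5) · c^(-1)) · a) · c^3)^3) · a^3
= ((((((a^2 · c^(-1)) / c^5) · c^(-1)) · a)^3) · ((c^3)^3)) · a^3    [power of a product]
= ((((((a^2 · c^(-1)) / c^5) · c^(-1))^3) · (a^3)) · ((c^3)^3)) · a^3    [power of a product]
= ((((((a^2 · c^(-1)) / c^5)^3) · ((c^(-1))^3)) · (a^3)) · ((c^3)^3)) · a^3    [power of a product]
= ((((((a^2 · c^(-1))^3) / ((c^5)^3)) · ((c^(-1))^3)) · (a^3)) · ((c^3)^3)) · a^3    [power of a quotient]
= (((((((a^2)^3) · ((c^(-1))^3)) / ((c^5)^3)) · ((c^(-1))^3)) · (a^3)) · ((c^3)^3)) · a^3    [power of a product]
= (((((a^6 · ((c^(-1))^3)) / ((c^5)^3)) · ((c^(-1))^3)) · (a^3)) · ((c^3)^3)) · a^3    [power of a power]
= (((((a^6 · c^(-3)) / ((c^5)^3)) · ((c^(-1))^3)) · (a^3)) · ((c^3)^3)) · a^3    [power of a power]
= (((((a^6 · c^(-3)) / c^15) · ((c^(-1))^3)) · (a^3)) · ((c^3)^3)) · a^3    [power of a power]
= (((((a^6 · c^(-3)) / c^15) · c^(-3)) · (a^3)) · ((c^3)^3)) · a^3    [power of a power]
= (((((a^6 · c^(-3)) / c^15) · c^(-3)) · a^3) · c^9) · a^3    [power of a power]
= a^12c^(-12)    [quotient of powers; product of powers]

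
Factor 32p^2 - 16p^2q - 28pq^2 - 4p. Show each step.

4p(8p - 4pq - 7q^2 - 1)

32p^2 - 16p^2q - 28pq^2 - 4p
= 4(8p^2 - 4p^2q - 7pq^2 - p)    [factor out 4]
= 4p(8p - 4pq - 7q^2 - 1)    [factor out p]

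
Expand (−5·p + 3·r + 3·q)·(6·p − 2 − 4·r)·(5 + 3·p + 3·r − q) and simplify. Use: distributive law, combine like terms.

(−5·p + 3·r + 3·q)·(6·p − 2 − 4·r)·(5 + 3·p + 3·r − q)
= (−30·p^2 + 10·p + 20·p·r + 18·p·r − 6·r − 12·r^2 + 18·p·q − 6·q − 12·q·r)·(5 + 3·p + 3·r − q)    [distributive law]
= (−30·p^2 + 10·p + 38·p·r − 6·r − 12·r^2 + 18·p·q − 6·q − 12·q·r)·(5 + 3·p + 3·r − q)    [combine like terms]
= −150·p^2 − 90·p^3 − 90·p^2·r + 30·p^2·q + 50·p + 30·p^2 + 30·p·r − 10·p·q + 190·p·r + 114·p^2·r + 114·p·r^2 − 38·p·q·r − 30·r − 18·p·r − 18·r^2 + 6·q·r − 60·r^2 − 36·p·r^2 − 36·r^3 + 12·q·r^2 + 90·p·q + 54·p^2·q + 54·p·q·r − 18·p·q^2 − 30·q − 18·p·q − 18·q·r + 6·q^2 − 60·q·r − 36·p·q·r − 36·q·r^2 + 12·q^2·r    [distributive law]
= −120·p^2 − 90·p^3 + 24·p^2·r + 84·p^2·q + 50·p + 202·p·r + 62·p·q + 78·p·r^2 − 20·p·q·r − 30·r − 78·r^2 − 72·q·r − 36·r^3 − 24·q·r^2 − 18·p·q^2 − 30·q + 6·q^2 + 12·q^2·r    [combine like terms]

−120·p^2 − 90·p^3 + 24·p^2·r + 84·p^2·q + 50·p + 202·p·r + 62·p·q + 78·p·r^2 − 20·p·q·r − 30·r − 78·r^2 − 72·q·r − 36·r^3 − 24·q·r^2 − 18·p·q^2 − 30·q + 6·q^2 + 12·q^2·r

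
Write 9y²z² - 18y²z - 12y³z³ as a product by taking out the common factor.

3y²z(3z - 6 - 4yz²)

9y²z² - 18y²z - 12y³z³
= 3(3y²z² - 6y²z - 4y³z³)    [factor out 3]
= 3y²z(3z - 6 - 4yz²)    [factor out y²z]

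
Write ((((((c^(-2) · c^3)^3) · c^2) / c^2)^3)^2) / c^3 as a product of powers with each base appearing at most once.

((((((c^(-2) · c^3)^3) · c^2) / c^2)^3)^2) / c^3
= (((((c^(-2) · c^3)^3) · c^2) / c^2)^6) / c^3    [power of a power]
= (((((c^(-2) · c^3)^3) · c^2)^6) / ((c^2)^6)) / c^3    [power of a quotient]
= (((((c^(-2) · c^3)^3)^6) · ((c^2)^6)) / ((c^2)^6)) / c^3    [power of a product]
= ((((c^(-2) · c^3)^18) · ((c^2)^6)) / ((c^2)^6)) / c^3    [power of a power]
= (((((c^(-2))^18) · ((c^3)^18)) · ((c^2)^6)) / ((c^2)^6)) / c^3    [power of a product]
= (((c^(-36) · ((c^3)^18)) · ((c^2)^6)) / ((c^2)^6)) / c^3    [power of a power]
= (((c^(-36) · c^54) · ((c^2)^6)) / ((c^2)^6)) / c^3    [power of a power]
= ((c^18 · ((c^2)^6)) / ((c^2)^6)) / c^3    [product of powers]
= ((c^18 · c^12) / ((c^2)^6)) / c^3    [power of a power]
= (c^30 / ((c^2)^6)) / c^3    [product of powers]
= (c^30 / c^12) / c^3    [power of a power]
= c^18 / c^3    [quotient of powers]
= c^15    [quotient of powers]

c^15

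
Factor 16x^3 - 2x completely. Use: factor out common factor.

2x(8x^2 - 1)

16x^3 - 2x
= 2(8x^3 - x)    [factor out 2]
= 2x(8x^2 - 1)    [factor out x]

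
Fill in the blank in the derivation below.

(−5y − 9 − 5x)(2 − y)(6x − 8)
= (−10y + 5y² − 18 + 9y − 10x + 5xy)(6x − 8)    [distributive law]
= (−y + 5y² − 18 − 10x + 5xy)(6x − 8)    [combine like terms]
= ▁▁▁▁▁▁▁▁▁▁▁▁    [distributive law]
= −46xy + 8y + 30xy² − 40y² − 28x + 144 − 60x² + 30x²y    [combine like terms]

By distributive law:

−6xy + 8y + 30xy² − 40y² − 108x + 144 − 60x² + 80x + 30x²y − 40xy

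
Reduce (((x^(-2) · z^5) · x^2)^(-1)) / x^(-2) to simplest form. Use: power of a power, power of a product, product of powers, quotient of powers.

(((x^(-2) · z^5) · x^2)^(-1)) / x^(-2)
= (((x^(-2) · z^5)^(-1)) · ((x^2)^(-1))) / x^(-2)    [power of a product]
= ((((x^(-2))^(-1)) · ((z^5)^(-1))) · ((x^2)^(-1))) / x^(-2)    [power of a product]
= ((x^2 · ((z^5)^(-1))) · ((x^2)^(-1))) / x^(-2)    [power of a power]
= ((x^2 · z^(-5)) · ((x^2)^(-1))) / x^(-2)    [power of a power]
= ((x^2 · z^(-5)) · x^(-2)) / x^(-2)    [power of a power]
= x^2z^(-5)    [quotient of powers; product of powers]

x^2z^(-5)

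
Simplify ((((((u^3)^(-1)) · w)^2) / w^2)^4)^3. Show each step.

((((((u^3)^(-1)) · w)^2) / w^2)^4)^3
= (((((u^3)^(-1)) · w)^2) / w^2)^12    [power of a power]
= (((((u^3)^(-1)) · w)^2)^12) / ((w^2)^12)    [power of a quotient]
= ((((u^3)^(-1)) · w)^24) / ((w^2)^12)    [power of a power]
= ((((u^3)^(-1))^24) · (w^24)) / ((w^2)^12)    [power of a product]
= (((u^3)^(-24)) · (w^24)) / ((w^2)^12)    [power of a power]
= (u^(-72) · (w^24)) / ((w^2)^12)    [power of a power]
= (u^(-72) · w^24) / w^24    [power of a power]
= u^(-72)    [quotient of powers]

u^(-72)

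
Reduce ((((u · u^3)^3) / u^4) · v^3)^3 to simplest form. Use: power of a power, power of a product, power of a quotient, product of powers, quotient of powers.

u^24v^9

((((u · u^3)^3) / u^4) · v^3)^3
= ((((u · u^3)^3) / u^4)^3) · ((v^3)^3)    [power of a product]
= ((((u · u^3)^3)^3) / ((u^4)^3)) · ((v^3)^3)    [power of a quotient]
= (((u · u^3)^9) / ((u^4)^3)) · ((v^3)^3)    [power of a power]
= (((u^9) · ((u^3)^9)) / ((u^4)^3)) · ((v^3)^3)    [power of a product]
= ((u^9 · u^27) / ((u^4)^3)) · ((v^3)^3)    [power of a power]
= (u^36 / ((u^4)^3)) · ((v^3)^3)    [product of powers]
= (u^36 / u^12) · ((v^3)^3)    [power of a power]
= u^24 · ((v^3)^3)    [quotient of powers]
= u^24 · v^9    [power of a power]
= u^24v^9    [rearrange]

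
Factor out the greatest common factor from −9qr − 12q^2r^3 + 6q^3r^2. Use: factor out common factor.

3qr(−3 − 4qr^2 + 2q^2r)

−9qr − 12q^2r^3 + 6q^3r^2
= 3(−3qr − 4q^2r^3 + 2q^3r^2)    [factor out 3]
= 3qr(−3 − 4qr^2 + 2q^2r)    [factor out qr]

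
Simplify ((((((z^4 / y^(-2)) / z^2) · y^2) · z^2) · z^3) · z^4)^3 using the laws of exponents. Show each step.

y^12z^33

((((((z^4 / y^(-2)) / z^2) · y^2) · z^2) · z^3) · z^4)^3
= ((((((z^4 / y^(-2)) / z^2) · y^2) · z^2) · z^3)^3) · ((z^4)^3)    [power of a product]
= ((((((z^4 / y^(-2)) / z^2) · y^2) · z^2)^3) · ((z^3)^3)) · ((z^4)^3)    [power of a product]
= ((((((z^4 / y^(-2)) / z^2) · y^2)^3) · ((z^2)^3)) · ((z^3)^3)) · ((z^4)^3)    [power of a product]
= ((((((z^4 / y^(-2)) / z^2)^3) · ((y^2)^3)) · ((z^2)^3)) · ((z^3)^3)) · ((z^4)^3)    [power of a product]
= ((((((z^4 / y^(-2))^3) / ((z^2)^3)) · ((y^2)^3)) · ((z^2)^3)) · ((z^3)^3)) · ((z^4)^3)    [power of a quotient]
= (((((((z^4)^3) / ((y^(-2))^3)) / ((z^2)^3)) · ((y^2)^3)) · ((z^2)^3)) · ((z^3)^3)) · ((z^4)^3)    [power of a quotient]
= (((((z^12 / ((y^(-2))^3)) / ((z^2)^3)) · ((y^2)^3)) · ((z^2)^3)) · ((z^3)^3)) · ((z^4)^3)    [power of a power]
= (((((z^12 / y^(-6)) / ((z^2)^3)) · ((y^2)^3)) · ((z^2)^3)) · ((z^3)^3)) · ((z^4)^3)    [power of a power]
= (((((z^12 / y^(-6)) / z^6) · ((y^2)^3)) · ((z^2)^3)) · ((z^3)^3)) · ((z^4)^3)    [power of a power]
= (((((z^12 / y^(-6)) / z^6) · y^6) · ((z^2)^3)) · ((z^3)^3)) · ((z^4)^3)    [power of a power]
= (((((z^12 / y^(-6)) / z^6) · y^6) · z^6) · ((z^3)^3)) · ((z^4)^3)    [power of a power]
= (((((z^12 / y^(-6)) / z^6) · y^6) · z^6) · z^9) · ((z^4)^3)    [power of a power]
= (((((z^12 / y^(-6)) / z^6) · y^6) · z^6) · z^9) · z^12    [power of a power]
= y^12z^33    [quotient of powers; product of powers]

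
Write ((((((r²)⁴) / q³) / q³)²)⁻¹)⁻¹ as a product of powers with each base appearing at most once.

((((((r²)⁴) / q³) / q³)²)⁻¹)⁻¹
= (((((r²)⁴) / q³) / q³)²)¹    [power of a power]
= ((((r²)⁴) / q³) / q³)²    [power of a power]
= ((((r²)⁴) / q³)²) / ((q³)²)    [power of a quotient]
= ((((r²)⁴)²) / ((q³)²)) / ((q³)²)    [power of a quotient]
= (((r²)⁸) / ((q³)²)) / ((q³)²)    [power of a power]
= (r¹⁶ / ((q³)²)) / ((q³)²)    [power of a power]
= (r¹⁶ / q⁶) / ((q³)²)    [power of a power]
= (r¹⁶ / q⁶) / q⁶    [power of a power]
= q⁻¹²r¹⁶    [quotient of powers; product of powers]

q⁻¹²r¹⁶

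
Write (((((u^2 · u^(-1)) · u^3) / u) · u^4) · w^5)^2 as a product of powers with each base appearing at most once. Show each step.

u^14w^10

(((((u^2 · u^(-1)) · u^3) / u) · u^4) · w^5)^2
= (((((u^2 · u^(-1)) · u^3) / u) · u^4)^2) · ((w^5)^2)    [power of a product]
= (((((u^2 · u^(-1)) · u^3) / u)^2) · ((u^4)^2)) · ((w^5)^2)    [power of a product]
= (((((u^2 · u^(-1)) · u^3)^2) / (u^2)) · ((u^4)^2)) · ((w^5)^2)    [power of a quotient]
= (((((u^2 · u^(-1))^2) · ((u^3)^2)) / (u^2)) · ((u^4)^2)) · ((w^5)^2)    [power of a product]
= ((((((u^2)^2) · ((u^(-1))^2)) · ((u^3)^2)) / (u^2)) · ((u^4)^2)) · ((w^5)^2)    [power of a product]
= ((((u^4 · ((u^(-1))^2)) · ((u^3)^2)) / (u^2)) · ((u^4)^2)) · ((w^5)^2)    [power of a power]
= ((((u^4 · u^(-2)) · ((u^3)^2)) / (u^2)) · ((u^4)^2)) · ((w^5)^2)    [power of a power]
= (((u^2 · ((u^3)^2)) / (u^2)) · ((u^4)^2)) · ((w^5)^2)    [product of powers]
= (((u^2 · u^6) / (u^2)) · ((u^4)^2)) · ((w^5)^2)    [power of a power]
= ((u^8 / (u^2)) · ((u^4)^2)) · ((w^5)^2)    [product of powers]
= (u^6 · ((u^4)^2)) · ((w^5)^2)    [quotient of powers]
= (u^6 · u^8) · ((w^5)^2)    [power of a power]
= u^14 · ((w^5)^2)    [product of powers]
= u^14 · w^10    [power of a power]
= u^14w^10    [rearrange]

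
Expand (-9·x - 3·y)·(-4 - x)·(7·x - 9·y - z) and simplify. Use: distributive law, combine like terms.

252·x^2 - 240·x·y - 36·x·z + 63·x^3 - 60·x^2·y - 9·x^2·z - 108·y^2 - 12·y·z - 27·x·y^2 - 3·x·y·z

(-9·x - 3·y)·(-4 - x)·(7·x - 9·y - z)
= (36·x + 9·x^2 + 12·y + 3·x·y)·(7·x - 9·y - z)    [distributive law]
= 252·x^2 - 324·x·y - 36·x·z + 63·x^3 - 81·x^2·y - 9·x^2·z + 84·x·y - 108·y^2 - 12·y·z + 21·x^2·y - 27·x·y^2 - 3·x·y·z    [distributive law]
= 252·x^2 - 240·x·y - 36·x·z + 63·x^3 - 60·x^2·y - 9·x^2·z - 108·y^2 - 12·y·z - 27·x·y^2 - 3·x·y·z    [combine like terms]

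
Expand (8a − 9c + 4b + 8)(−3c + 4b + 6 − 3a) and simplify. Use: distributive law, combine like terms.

(8a − 9c + 4b + 8)(−3c + 4b + 6 − 3a)
= −24ac + 32ab + 48a − 24a^2 + 27c^2 − 36bc − 54c + 27ac − 12bc + 16b^2 + 24b − 12ab − 24c + 32b + 48 − 24a    [distributive law]
= 3ac + 20ab + 24a − 24a^2 + 27c^2 − 48bc − 78c + 16b^2 + 56b + 48    [combine like terms]

3ac + 20ab + 24a − 24a^2 + 27c^2 − 48bc − 78c + 16b^2 + 56b + 48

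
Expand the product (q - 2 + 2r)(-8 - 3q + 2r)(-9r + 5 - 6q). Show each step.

(q - 2 + 2r)(-8 - 3q + 2r)(-9r + 5 - 6q)
= (-8q - 3q^2 + 2qr + 16 + 6q - 4r - 16r - 6qr + 4r^2)(-9r + 5 - 6q)    [distributive law]
= (-2q - 3q^2 - 4qr + 16 - 20r + 4r^2)(-9r + 5 - 6q)    [combine like terms]
= 18qr - 10q + 12q^2 + 27q^2r - 15q^2 + 18q^3 + 36qr^2 - 20qr + 24q^2r - 144r + 80 - 96q + 180r^2 - 100r + 120qr - 36r^3 + 20r^2 - 24qr^2    [distributive law]
= 118qr - 106q - 3q^2 + 51q^2r + 18q^3 + 12qr^2 - 244r + 80 + 200r^2 - 36r^3    [combine like terms]

118qr - 106q - 3q^2 + 51q^2r + 18q^3 + 12qr^2 - 244r + 80 + 200r^2 - 36r^3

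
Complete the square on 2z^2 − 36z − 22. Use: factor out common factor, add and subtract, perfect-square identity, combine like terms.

2(z − 9)^2 − 184

2z^2 − 36z − 22
= 2(z^2 − 18z) − 22    [factor out 2 from the z-terms]
= 2(z^2 − 18z + 81 − 81) − 22    [add and subtract 81 inside the bracket]
= 2(z − 9)^2 − 162 − 22    [perfect-square identity]
= 2(z − 9)^2 − 184    [combine constants]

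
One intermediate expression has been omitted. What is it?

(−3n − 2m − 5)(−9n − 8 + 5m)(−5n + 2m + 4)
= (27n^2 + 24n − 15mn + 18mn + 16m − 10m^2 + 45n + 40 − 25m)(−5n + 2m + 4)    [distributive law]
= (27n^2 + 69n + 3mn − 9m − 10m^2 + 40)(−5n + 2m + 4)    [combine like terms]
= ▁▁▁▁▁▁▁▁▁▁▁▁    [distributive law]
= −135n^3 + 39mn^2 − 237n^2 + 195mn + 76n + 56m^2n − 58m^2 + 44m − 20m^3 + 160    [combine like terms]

Applying distributive law to the line above:

−135n^3 + 54mn^2 + 108n^2 − 345n^2 + 138mn + 276n − 15mn^2 + 6m^2n + 12mn + 45mn − 18m^2 − 36m + 50m^2n − 20m^3 − 40m^2 − 200n + 80m + 160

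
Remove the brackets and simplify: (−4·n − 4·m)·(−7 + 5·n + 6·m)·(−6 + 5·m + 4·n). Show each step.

(−4·n − 4·m)·(−7 + 5·n + 6·m)·(−6 + 5·m + 4·n)
= (28·n − 20·n² − 24·m·n + 28·m − 20·m·n − 24·m²)·(−6 + 5·m + 4·n)    [distributive law]
= (28·n − 20·n² − 44·m·n + 28·m − 24·m²)·(−6 + 5·m + 4·n)    [combine like terms]
= −168·n + 140·m·n + 112·n² + 120·n² − 100·m·n² − 80·n³ + 264·m·n − 220·m²·n − 176·m·n² − 168·m + 140·m² + 112·m·n + 144·m² − 120·m³ − 96·m²·n    [distributive law]
= −168·n + 516·m·n + 232·n² − 276·m·n² − 80·n³ − 316·m²·n − 168·m + 284·m² − 120·m³    [combine like terms]

−168·n + 516·m·n + 232·n² − 276·m·n² − 80·n³ − 316·m²·n − 168·m + 284·m² − 120·m³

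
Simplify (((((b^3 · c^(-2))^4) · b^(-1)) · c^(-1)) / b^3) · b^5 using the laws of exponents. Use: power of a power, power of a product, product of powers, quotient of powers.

(((((b^3 · c^(-2))^4) · b^(-1)) · c^(-1)) / b^3) · b^5
= ((((((b^3)^4) · ((c^(-2))^4)) · b^(-1)) · c^(-1)) / b^3) · b^5    [power of a product]
= ((((b^12 · ((c^(-2))^4)) · b^(-1)) · c^(-1)) / b^3) · b^5    [power of a power]
= ((((b^12 · c^(-8)) · b^(-1)) · c^(-1)) / b^3) · b^5    [power of a power]
= b^13c^(-9)    [quotient of powers; product of powers]

b^13c^(-9)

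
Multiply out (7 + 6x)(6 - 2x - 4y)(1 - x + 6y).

42 - 20x + 224y - 34x^2 + 136xy - 168y^2 + 12x^3 - 48x^2y - 144xy^2

(7 + 6x)(6 - 2x - 4y)(1 - x + 6y)
= (42 - 14x - 28y + 36x - 12x^2 - 24xy)(1 - x + 6y)    [distributive law]
= (42 + 22x - 28y - 12x^2 - 24xy)(1 - x + 6y)    [combine like terms]
= 42 - 42x + 252y + 22x - 22x^2 + 132xy - 28y + 28xy - 168y^2 - 12x^2 + 12x^3 - 72x^2y - 24xy + 24x^2y - 144xy^2    [distributive law]
= 42 - 20x + 224y - 34x^2 + 136xy - 168y^2 + 12x^3 - 48x^2y - 144xy^2    [combine like terms]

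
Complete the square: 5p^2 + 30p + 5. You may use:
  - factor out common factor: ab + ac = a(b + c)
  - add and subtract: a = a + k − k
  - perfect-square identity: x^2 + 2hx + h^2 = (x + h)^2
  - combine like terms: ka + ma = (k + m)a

5(p + 3)^2 − 40

5p^2 + 30p + 5
= 5(p^2 + 6p) + 5    [factor out 5 from the p-terms]
= 5(p^2 + 6p + 9 − 9) + 5    [add and subtract 9 inside the bracket]
= 5(p + 3)^2 − 45 + 5    [perfect-square identity]
= 5(p + 3)^2 − 40    [combine constants]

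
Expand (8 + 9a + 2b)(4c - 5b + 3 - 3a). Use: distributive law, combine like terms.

(8 + 9a + 2b)(4c - 5b + 3 - 3a)
= 32c - 40b + 24 - 24a + 36ac - 45ab + 27a - 27a^2 + 8bc - 10b^2 + 6b - 6ab    [distributive law]
= 32c - 34b + 24 + 3a + 36ac - 51ab - 27a^2 + 8bc - 10b^2    [combine like terms]

32c - 34b + 24 + 3a + 36ac - 51ab - 27a^2 + 8bc - 10b^2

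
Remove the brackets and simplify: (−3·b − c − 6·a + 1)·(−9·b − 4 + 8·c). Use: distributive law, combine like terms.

(−3·b − c − 6·a + 1)·(−9·b − 4 + 8·c)
= 27·b^2 + 12·b − 24·b·c + 9·b·c + 4·c − 8·c^2 + 54·a·b + 24·a − 48·a·c − 9·b − 4 + 8·c    [distributive law]
= 27·b^2 + 3·b − 15·b·c + 12·c − 8·c^2 + 54·a·b + 24·a − 48·a·c − 4    [combine like terms]

27·b^2 + 3·b − 15·b·c + 12·c − 8·c^2 + 54·a·b + 24·a − 48·a·c − 4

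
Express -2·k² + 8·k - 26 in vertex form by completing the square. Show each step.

-2(k - 2)² - 18

-2·k² + 8·k - 26
= -2(k² - 4·k) - 26    [factor out -2 from the k-terms]
= -2(k² - 4·k + 4 - 4) - 26    [add and subtract 4 inside the bracket]
= -2(k - 2)² + 8 - 26    [perfect-square identity]
= -2(k - 2)² - 18    [combine constants]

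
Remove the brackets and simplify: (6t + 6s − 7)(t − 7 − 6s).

6t^2 − 49t − 30st − 36s^2 + 49

(6t + 6s − 7)(t − 7 − 6s)
= 6t^2 − 42t − 36st + 6st − 42s − 36s^2 − 7t + 49 + 42s    [distributive law]
= 6t^2 − 49t − 30st − 36s^2 + 49    [combine like terms]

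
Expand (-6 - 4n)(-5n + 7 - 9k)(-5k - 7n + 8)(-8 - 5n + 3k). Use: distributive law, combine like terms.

(-6 - 4n)(-5n + 7 - 9k)(-5k - 7n + 8)(-8 - 5n + 3k)
= (30n - 42 + 54k + 20n² - 28n + 36kn)(-5k - 7n + 8)(-8 - 5n + 3k)    [distributive law]
= (2n - 42 + 54k + 20n² + 36kn)(-5k - 7n + 8)(-8 - 5n + 3k)    [combine like terms]
= (-10kn - 14n² + 16n + 210k + 294n - 336 - 270k² - 378kn + 432k - 100kn² - 140n³ + 160n² - 180k²n - 252kn² + 288kn)(-8 - 5n + 3k)    [distributive law]
= (-100kn + 146n² + 310n + 642k - 336 - 270k² - 352kn² - 140n³ - 180k²n)(-8 - 5n + 3k)    [combine like terms]
= 800kn + 500kn² - 300k²n - 1168n² - 730n³ + 438kn² - 2480n - 1550n² + 930kn - 5136k - 3210kn + 1926k² + 2688 + 1680n - 1008k + 2160k² + 1350k²n - 810k³ + 2816kn² + 1760kn³ - 1056k²n² + 1120n³ + 700n⁴ - 420kn³ + 1440k²n + 900k²n² - 540k³n    [distributive law]
= -1480kn + 3754kn² + 2490k²n - 2718n² + 390n³ - 800n - 6144k + 4086k² + 2688 - 810k³ + 1340kn³ - 156k²n² + 700n⁴ - 540k³n    [combine like terms]

-1480kn + 3754kn² + 2490k²n - 2718n² + 390n³ - 800n - 6144k + 4086k² + 2688 - 810k³ + 1340kn³ - 156k²n² + 700n⁴ - 540k³n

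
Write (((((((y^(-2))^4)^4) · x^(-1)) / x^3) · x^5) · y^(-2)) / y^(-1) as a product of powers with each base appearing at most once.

(((((((y^(-2))^4)^4) · x^(-1)) / x^3) · x^5) · y^(-2)) / y^(-1)
= ((((((y^(-2))^16) · x^(-1)) / x^3) · x^5) · y^(-2)) / y^(-1)    [power of a power]
= ((((y^(-32) · x^(-1)) / x^3) · x^5) · y^(-2)) / y^(-1)    [power of a power]
= xy^(-33)    [quotient of powers; product of powers]

xy^(-33)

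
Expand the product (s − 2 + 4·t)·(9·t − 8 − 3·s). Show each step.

−3·s·t − 2·s − 3·s^2 − 50·t + 16 + 36·t^2

(s − 2 + 4·t)·(9·t − 8 − 3·s)
= 9·s·t − 8·s − 3·s^2 − 18·t + 16 + 6·s + 36·t^2 − 32·t − 12·s·t    [distributive law]
= −3·s·t − 2·s − 3·s^2 − 50·t + 16 + 36·t^2    [combine like terms]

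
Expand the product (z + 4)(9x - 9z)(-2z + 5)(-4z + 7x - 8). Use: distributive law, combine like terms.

198xz^3 - 126x^2z^2 + 441xz^2 - 189x^2z - 1764xz - 72z^4 - 252z^3 + 504z^2 + 1260x^2 - 1440x + 1440z

(z + 4)(9x - 9z)(-2z + 5)(-4z + 7x - 8)
= (9xz - 9z^2 + 36x - 36z)(-2z + 5)(-4z + 7x - 8)    [distributive law]
= (-18xz^2 + 45xz + 18z^3 - 45z^2 - 72xz + 180x + 72z^2 - 180z)(-4z + 7x - 8)    [distributive law]
= (-18xz^2 - 27xz + 18z^3 + 27z^2 + 180x - 180z)(-4z + 7x - 8)    [combine like terms]
= 72xz^3 - 126x^2z^2 + 144xz^2 + 108xz^2 - 189x^2z + 216xz - 72z^4 + 126xz^3 - 144z^3 - 108z^3 + 189xz^2 - 216z^2 - 720xz + 1260x^2 - 1440x + 720z^2 - 1260xz + 1440z    [distributive law]
= 198xz^3 - 126x^2z^2 + 441xz^2 - 189x^2z - 1764xz - 72z^4 - 252z^3 + 504z^2 + 1260x^2 - 1440x + 1440z    [combine like terms]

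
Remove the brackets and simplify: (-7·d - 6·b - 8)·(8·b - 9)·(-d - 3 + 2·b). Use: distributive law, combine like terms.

(-7·d - 6·b - 8)·(8·b - 9)·(-d - 3 + 2·b)
= (-56·b·d + 63·d - 48·b² + 54·b - 64·b + 72)·(-d - 3 + 2·b)    [distributive law]
= (-56·b·d + 63·d - 48·b² - 10·b + 72)·(-d - 3 + 2·b)    [combine like terms]
= 56·b·d² + 168·b·d - 112·b²·d - 63·d² - 189·d + 126·b·d + 48·b²·d + 144·b² - 96·b³ + 10·b·d + 30·b - 20·b² - 72·d - 216 + 144·b    [distributive law]
= 56·b·d² + 304·b·d - 64·b²·d - 63·d² - 261·d + 124·b² - 96·b³ + 174·b - 216    [combine like terms]

56·b·d² + 304·b·d - 64·b²·d - 63·d² - 261·d + 124·b² - 96·b³ + 174·b - 216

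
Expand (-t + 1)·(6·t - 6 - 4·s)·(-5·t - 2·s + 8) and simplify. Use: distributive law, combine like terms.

(-t + 1)·(6·t - 6 - 4·s)·(-5·t - 2·s + 8)
= (-6·t² + 6·t + 4·s·t + 6·t - 6 - 4·s)·(-5·t - 2·s + 8)    [distributive law]
= (-6·t² + 12·t + 4·s·t - 6 - 4·s)·(-5·t - 2·s + 8)    [combine like terms]
= 30·t³ + 12·s·t² - 48·t² - 60·t² - 24·s·t + 96·t - 20·s·t² - 8·s²·t + 32·s·t + 30·t + 12·s - 48 + 20·s·t + 8·s² - 32·s    [distributive law]
= 30·t³ - 8·s·t² - 108·t² + 28·s·t + 126·t - 8·s²·t - 20·s - 48 + 8·s²    [combine like terms]

30·t³ - 8·s·t² - 108·t² + 28·s·t + 126·t - 8·s²·t - 20·s - 48 + 8·s²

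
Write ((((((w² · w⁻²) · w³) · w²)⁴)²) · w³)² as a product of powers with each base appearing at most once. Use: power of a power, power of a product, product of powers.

w⁸⁶

((((((w² · w⁻²) · w³) · w²)⁴)²) · w³)²
= ((((((w² · w⁻²) · w³) · w²)⁴)²)²) · ((w³)²)    [power of a product]
= (((((w² · w⁻²) · w³) · w²)⁴)⁴) · ((w³)²)    [power of a power]
= ((((w² · w⁻²) · w³) · w²)¹⁶) · ((w³)²)    [power of a power]
= ((((w² · w⁻²) · w³)¹⁶) · ((w²)¹⁶)) · ((w³)²)    [power of a product]
= ((((w² · w⁻²)¹⁶) · ((w³)¹⁶)) · ((w²)¹⁶)) · ((w³)²)    [power of a product]
= (((((w²)¹⁶) · ((w⁻²)¹⁶)) · ((w³)¹⁶)) · ((w²)¹⁶)) · ((w³)²)    [power of a product]
= (((w³² · ((w⁻²)¹⁶)) · ((w³)¹⁶)) · ((w²)¹⁶)) · ((w³)²)    [power of a power]
= (((w³² · w⁻³²) · ((w³)¹⁶)) · ((w²)¹⁶)) · ((w³)²)    [power of a power]
= ((w⁰ · ((w³)¹⁶)) · ((w²)¹⁶)) · ((w³)²)    [product of powers]
= ((w⁰ · w⁴⁸) · ((w²)¹⁶)) · ((w³)²)    [power of a power]
= (w⁴⁸ · ((w²)¹⁶)) · ((w³)²)    [product of powers]
= (w⁴⁸ · w³²) · ((w³)²)    [power of a power]
= w⁸⁰ · ((w³)²)    [product of powers]
= w⁸⁰ · w⁶    [power of a power]
= w⁸⁶    [product of powers]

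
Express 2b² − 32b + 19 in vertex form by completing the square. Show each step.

2b² − 32b + 19
= 2(b² − 16b) + 19    [factor out 2 from the b-terms]
= 2(b² − 16b + 64 − 64) + 19    [add and subtract 64 inside the bracket]
= 2(b − 8)² − 128 + 19    [perfect-square identity]
= 2(b − 8)² − 109    [combine constants]

2(b − 8)² − 109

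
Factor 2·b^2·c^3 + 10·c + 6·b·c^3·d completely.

2·b^2·c^3 + 10·c + 6·b·c^3·d
= 2(b^2·c^3 + 5·c + 3·b·c^3·d)    [factor out 2]
= 2·c(b^2·c^2 + 5 + 3·b·c^2·d)    [factor out c]

2·c(b^2·c^2 + 5 + 3·b·c^2·d)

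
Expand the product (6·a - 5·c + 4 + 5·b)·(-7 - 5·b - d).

-42·a - 30·a·b - 6·a·d + 35·c + 25·b·c + 5·c·d - 28 - 55·b - 4·d - 25·b² - 5·b·d

(6·a - 5·c + 4 + 5·b)·(-7 - 5·b - d)
= -42·a - 30·a·b - 6·a·d + 35·c + 25·b·c + 5·c·d - 28 - 20·b - 4·d - 35·b - 25·b² - 5·b·d    [distributive law]
= -42·a - 30·a·b - 6·a·d + 35·c + 25·b·c + 5·c·d - 28 - 55·b - 4·d - 25·b² - 5·b·d    [combine like terms]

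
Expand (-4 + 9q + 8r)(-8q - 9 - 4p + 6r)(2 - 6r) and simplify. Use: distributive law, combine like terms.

-98q + 274qr + 72 - 408r + 32p - 160pr + 672r² - 144q² + 432q²r - 72pq + 216pqr + 60qr² + 192pr² - 288r³

(-4 + 9q + 8r)(-8q - 9 - 4p + 6r)(2 - 6r)
= (32q + 36 + 16p - 24r - 72q² - 81q - 36pq + 54qr - 64qr - 72r - 32pr + 48r²)(2 - 6r)    [distributive law]
= (-49q + 36 + 16p - 96r - 72q² - 36pq - 10qr - 32pr + 48r²)(2 - 6r)    [combine like terms]
= -98q + 294qr + 72 - 216r + 32p - 96pr - 192r + 576r² - 144q² + 432q²r - 72pq + 216pqr - 20qr + 60qr² - 64pr + 192pr² + 96r² - 288r³    [distributive law]
= -98q + 274qr + 72 - 408r + 32p - 160pr + 672r² - 144q² + 432q²r - 72pq + 216pqr + 60qr² + 192pr² - 288r³    [combine like terms]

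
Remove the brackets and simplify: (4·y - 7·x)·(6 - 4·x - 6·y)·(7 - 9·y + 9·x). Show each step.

168·y - 384·y^2 + 776·x·y - 450·x·y^2 - 18·x^2·y + 216·y^3 - 294·x - 182·x^2 + 252·x^3

(4·y - 7·x)·(6 - 4·x - 6·y)·(7 - 9·y + 9·x)
= (24·y - 16·x·y - 24·y^2 - 42·x + 28·x^2 + 42·x·y)·(7 - 9·y + 9·x)    [distributive law]
= (24·y + 26·x·y - 24·y^2 - 42·x + 28·x^2)·(7 - 9·y + 9·x)    [combine like terms]
= 168·y - 216·y^2 + 216·x·y + 182·x·y - 234·x·y^2 + 234·x^2·y - 168·y^2 + 216·y^3 - 216·x·y^2 - 294·x + 378·x·y - 378·x^2 + 196·x^2 - 252·x^2·y + 252·x^3    [distributive law]
= 168·y - 384·y^2 + 776·x·y - 450·x·y^2 - 18·x^2·y + 216·y^3 - 294·x - 182·x^2 + 252·x^3    [combine like terms]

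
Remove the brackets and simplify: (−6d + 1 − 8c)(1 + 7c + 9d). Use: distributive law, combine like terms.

(−6d + 1 − 8c)(1 + 7c + 9d)
= −6d − 42cd − 54d² + 1 + 7c + 9d − 8c − 56c² − 72cd    [distributive law]
= 3d − 114cd − 54d² + 1 − c − 56c²    [combine like terms]

3d − 114cd − 54d² + 1 − c − 56c²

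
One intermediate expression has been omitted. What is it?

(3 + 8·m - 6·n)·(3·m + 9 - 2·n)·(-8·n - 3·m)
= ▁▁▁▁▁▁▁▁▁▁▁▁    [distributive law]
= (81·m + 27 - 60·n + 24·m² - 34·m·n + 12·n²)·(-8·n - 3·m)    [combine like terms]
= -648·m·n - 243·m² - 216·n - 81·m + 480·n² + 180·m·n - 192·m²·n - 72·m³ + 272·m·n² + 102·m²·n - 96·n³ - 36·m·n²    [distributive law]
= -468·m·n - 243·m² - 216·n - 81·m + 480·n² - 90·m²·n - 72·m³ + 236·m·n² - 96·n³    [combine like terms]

Applying distributive law to the line above:

(9·m + 27 - 6·n + 24·m² + 72·m - 16·m·n - 18·m·n - 54·n + 12·n²)·(-8·n - 3·m)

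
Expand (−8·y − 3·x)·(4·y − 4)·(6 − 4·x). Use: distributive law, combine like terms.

(−8·y − 3·x)·(4·y − 4)·(6 − 4·x)
= (−32·y^2 + 32·y − 12·x·y + 12·x)·(6 − 4·x)    [distributive law]
= −192·y^2 + 128·x·y^2 + 192·y − 128·x·y − 72·x·y + 48·x^2·y + 72·x − 48·x^2    [distributive law]
= −192·y^2 + 128·x·y^2 + 192·y − 200·x·y + 48·x^2·y + 72·x − 48·x^2    [combine like terms]

−192·y^2 + 128·x·y^2 + 192·y − 200·x·y + 48·x^2·y + 72·x − 48·x^2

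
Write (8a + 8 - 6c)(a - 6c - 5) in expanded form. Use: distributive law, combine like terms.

8a^2 - 54ac - 32a - 18c - 40 + 36c^2

(8a + 8 - 6c)(a - 6c - 5)
= 8a^2 - 48ac - 40a + 8a - 48c - 40 - 6ac + 36c^2 + 30c    [distributive law]
= 8a^2 - 54ac - 32a - 18c - 40 + 36c^2    [combine like terms]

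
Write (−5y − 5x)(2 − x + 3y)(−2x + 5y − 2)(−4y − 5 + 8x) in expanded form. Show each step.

(−5y − 5x)(2 − x + 3y)(−2x + 5y − 2)(−4y − 5 + 8x)
= (−10y + 5xy − 15y^2 − 10x + 5x^2 − 15xy)(−2x + 5y − 2)(−4y − 5 + 8x)    [distributive law]
= (−10y − 10xy − 15y^2 − 10x + 5x^2)(−2x + 5y − 2)(−4y − 5 + 8x)    [combine like terms]
= (20xy − 50y^2 + 20y + 20x^2y − 50xy^2 + 20xy + 30xy^2 − 75y^3 + 30y^2 + 20x^2 − 50xy + 20x − 10x^3 + 25x^2y − 10x^2)(−4y − 5 + 8x)    [distributive law]
= (−10xy − 20y^2 + 20y + 45x^2y − 20xy^2 − 75y^3 + 10x^2 + 20x − 10x^3)(−4y − 5 + 8x)    [combine like terms]
= 40xy^2 + 50xy − 80x^2y + 80y^3 + 100y^2 − 160xy^2 − 80y^2 − 100y + 160xy − 180x^2y^2 − 225x^2y + 360x^3y + 80xy^3 + 100xy^2 − 160x^2y^2 + 300y^4 + 375y^3 − 600xy^3 − 40x^2y − 50x^2 + 80x^3 − 80xy − 100x + 160x^2 + 40x^3y + 50x^3 − 80x^4    [distributive law]
= −20xy^2 + 130xy − 345x^2y + 455y^3 + 20y^2 − 100y − 340x^2y^2 + 400x^3y − 520xy^3 + 300y^4 + 110x^2 + 130x^3 − 100x − 80x^4    [combine like terms]

−20xy^2 + 130xy − 345x^2y + 455y^3 + 20y^2 − 100y − 340x^2y^2 + 400x^3y − 520xy^3 + 300y^4 + 110x^2 + 130x^3 − 100x − 80x^4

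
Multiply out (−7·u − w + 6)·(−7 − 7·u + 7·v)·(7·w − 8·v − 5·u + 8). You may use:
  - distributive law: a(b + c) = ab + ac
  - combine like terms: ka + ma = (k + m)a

70·u·w − 658·u·v + 357·u^2 + 266·u + 308·u^2·w − 147·u^2·v − 245·u^3 − 364·u·v·w + 392·u·v^2 + 49·w^2 + 182·v·w − 238·w + 49·u·w^2 − 49·v·w^2 + 56·v^2·w + 672·v − 336 − 336·v^2

(−7·u − w + 6)·(−7 − 7·u + 7·v)·(7·w − 8·v − 5·u + 8)
= (49·u + 49·u^2 − 49·u·v + 7·w + 7·u·w − 7·v·w − 42 − 42·u + 42·v)·(7·w − 8·v − 5·u + 8)    [distributive law]
= (7·u + 49·u^2 − 49·u·v + 7·w + 7·u·w − 7·v·w − 42 + 42·v)·(7·w − 8·v − 5·u + 8)    [combine like terms]
= 49·u·w − 56·u·v − 35·u^2 + 56·u + 343·u^2·w − 392·u^2·v − 245·u^3 + 392·u^2 − 343·u·v·w + 392·u·v^2 + 245·u^2·v − 392·u·v + 49·w^2 − 56·v·w − 35·u·w + 56·w + 49·u·w^2 − 56·u·v·w − 35·u^2·w + 56·u·w − 49·v·w^2 + 56·v^2·w + 35·u·v·w − 56·v·w − 294·w + 336·v + 210·u − 336 + 294·v·w − 336·v^2 − 210·u·v + 336·v    [distributive law]
= 70·u·w − 658·u·v + 357·u^2 + 266·u + 308·u^2·w − 147·u^2·v − 245·u^3 − 364·u·v·w + 392·u·v^2 + 49·w^2 + 182·v·w − 238·w + 49·u·w^2 − 49·v·w^2 + 56·v^2·w + 672·v − 336 − 336·v^2    [combine like terms]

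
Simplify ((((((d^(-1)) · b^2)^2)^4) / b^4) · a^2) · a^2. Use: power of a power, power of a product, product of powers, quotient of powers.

((((((d^(-1)) · b^2)^2)^4) / b^4) · a^2) · a^2
= (((((d^(-1)) · b^2)^8) / b^4) · a^2) · a^2    [power of a power]
= (((((d^(-1))^8) · ((b^2)^8)) / b^4) · a^2) · a^2    [power of a product]
= ((((d^(-8)) · ((b^2)^8)) / b^4) · a^2) · a^2    [power of a power]
= (((d^(-8) · b^16) / b^4) · a^2) · a^2    [power of a power]
= a^4b^12d^(-8)    [quotient of powers; product of powers]

a^4b^12d^(-8)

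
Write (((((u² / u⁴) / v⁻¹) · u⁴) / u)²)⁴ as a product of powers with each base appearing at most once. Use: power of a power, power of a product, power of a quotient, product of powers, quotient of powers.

u⁸·v⁸

(((((u² / u⁴) / v⁻¹) · u⁴) / u)²)⁴
= ((((u² / u⁴) / v⁻¹) · u⁴) / u)⁸    [power of a power]
= ((((u² / u⁴) / v⁻¹) · u⁴)⁸) / (u⁸)    [power of a quotient]
= ((((u² / u⁴) / v⁻¹)⁸) · ((u⁴)⁸)) / (u⁸)    [power of a product]
= ((((u² / u⁴)⁸) / ((v⁻¹)⁸)) · ((u⁴)⁸)) / (u⁸)    [power of a quotient]
= (((((u²)⁸) / ((u⁴)⁸)) / ((v⁻¹)⁸)) · ((u⁴)⁸)) / (u⁸)    [power of a quotient]
= (((u¹⁶ / ((u⁴)⁸)) / ((v⁻¹)⁸)) · ((u⁴)⁸)) / (u⁸)    [power of a power]
= (((u¹⁶ / u³²) / ((v⁻¹)⁸)) · ((u⁴)⁸)) / (u⁸)    [power of a power]
= ((u⁻¹⁶ / ((v⁻¹)⁸)) · ((u⁴)⁸)) / (u⁸)    [quotient of powers]
= ((u⁻¹⁶ / v⁻⁸) · ((u⁴)⁸)) / (u⁸)    [power of a power]
= ((u⁻¹⁶ / v⁻⁸) · u³²) / (u⁸)    [power of a power]
= u⁸·v⁸    [quotient of powers; product of powers]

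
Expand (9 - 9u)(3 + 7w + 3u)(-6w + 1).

-99w + 27 - 378w^2 + 378uw^2 - 63uw + 162u^2w - 27u^2

(9 - 9u)(3 + 7w + 3u)(-6w + 1)
= (27 + 63w + 27u - 27u - 63uw - 27u^2)(-6w + 1)    [distributive law]
= (27 + 63w - 63uw - 27u^2)(-6w + 1)    [combine like terms]
= -162w + 27 - 378w^2 + 63w + 378uw^2 - 63uw + 162u^2w - 27u^2    [distributive law]
= -99w + 27 - 378w^2 + 378uw^2 - 63uw + 162u^2w - 27u^2    [combine like terms]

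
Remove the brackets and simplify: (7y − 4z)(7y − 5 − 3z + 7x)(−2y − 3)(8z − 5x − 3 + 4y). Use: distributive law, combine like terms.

−392y^3z + 98xy^3 − 14y^3 − 392y^4 − 482y^2z + 91xy^2 + 651y^2 + 279yz − 84xy − 315y + 688y^2z^2 − 1050xy^2z + 784yz^2 − 1543xyz + 490x^2y^2 + 735x^2y − 372z^2 + 48xz + 180z − 192yz^3 + 568xyz^2 − 288z^3 + 852xz^2 − 280x^2yz − 420x^2z

(7y − 4z)(7y − 5 − 3z + 7x)(−2y − 3)(8z − 5x − 3 + 4y)
= (49y^2 − 35y − 21yz + 49xy − 28yz + 20z + 12z^2 − 28xz)(−2y − 3)(8z − 5x − 3 + 4y)    [distributive law]
= (49y^2 − 35y − 49yz + 49xy + 20z + 12z^2 − 28xz)(−2y − 3)(8z − 5x − 3 + 4y)    [combine like terms]
= (−98y^3 − 147y^2 + 70y^2 + 105y + 98y^2z + 147yz − 98xy^2 − 147xy − 40yz − 60z − 24yz^2 − 36z^2 + 56xyz + 84xz)(8z − 5x − 3 + 4y)    [distributive law]
= (−98y^3 − 77y^2 + 105y + 98y^2z + 107yz − 98xy^2 − 147xy − 60z − 24yz^2 − 36z^2 + 56xyz + 84xz)(8z − 5x − 3 + 4y)    [combine like terms]
= −784y^3z + 490xy^3 + 294y^3 − 392y^4 − 616y^2z + 385xy^2 + 231y^2 − 308y^3 + 840yz − 525xy − 315y + 420y^2 + 784y^2z^2 − 490xy^2z − 294y^2z + 392y^3z + 856yz^2 − 535xyz − 321yz + 428y^2z − 784xy^2z + 490x^2y^2 + 294xy^2 − 392xy^3 − 1176xyz + 735x^2y + 441xy − 588xy^2 − 480z^2 + 300xz + 180z − 240yz − 192yz^3 + 120xyz^2 + 72yz^2 − 96y^2z^2 − 288z^3 + 180xz^2 + 108z^2 − 144yz^2 + 448xyz^2 − 280x^2yz − 168xyz + 224xy^2z + 672xz^2 − 420x^2z − 252xz + 336xyz    [distributive law]
= −392y^3z + 98xy^3 − 14y^3 − 392y^4 − 482y^2z + 91xy^2 + 651y^2 + 279yz − 84xy − 315y + 688y^2z^2 − 1050xy^2z + 784yz^2 − 1543xyz + 490x^2y^2 + 735x^2y − 372z^2 + 48xz + 180z − 192yz^3 + 568xyz^2 − 288z^3 + 852xz^2 − 280x^2yz − 420x^2z    [combine like terms]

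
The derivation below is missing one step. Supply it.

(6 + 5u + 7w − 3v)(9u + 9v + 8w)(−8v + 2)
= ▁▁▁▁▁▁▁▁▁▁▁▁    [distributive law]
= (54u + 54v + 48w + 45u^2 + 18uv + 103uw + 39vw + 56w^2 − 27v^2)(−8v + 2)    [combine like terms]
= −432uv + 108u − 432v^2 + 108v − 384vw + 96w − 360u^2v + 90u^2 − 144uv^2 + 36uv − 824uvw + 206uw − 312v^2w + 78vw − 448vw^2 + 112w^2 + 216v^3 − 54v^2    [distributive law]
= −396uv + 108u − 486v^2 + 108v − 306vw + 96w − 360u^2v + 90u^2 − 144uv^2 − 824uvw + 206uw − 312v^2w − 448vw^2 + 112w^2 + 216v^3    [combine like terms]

After distributive law, the bracketed line is:

(54u + 54v + 48w + 45u^2 + 45uv + 40uw + 63uw + 63vw + 56w^2 − 27uv − 27v^2 − 24vw)(−8v + 2)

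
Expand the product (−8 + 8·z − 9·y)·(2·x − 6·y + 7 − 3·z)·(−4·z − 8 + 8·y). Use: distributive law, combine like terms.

(−8 + 8·z − 9·y)·(2·x − 6·y + 7 − 3·z)·(−4·z − 8 + 8·y)
= (−16·x + 48·y − 56 + 24·z + 16·x·z − 48·y·z + 56·z − 24·z² − 18·x·y + 54·y² − 63·y + 27·y·z)·(−4·z − 8 + 8·y)    [distributive law]
= (−16·x − 15·y − 56 + 80·z + 16·x·z − 21·y·z − 24·z² − 18·x·y + 54·y²)·(−4·z − 8 + 8·y)    [combine like terms]
= 64·x·z + 128·x − 128·x·y + 60·y·z + 120·y − 120·y² + 224·z + 448 − 448·y − 320·z² − 640·z + 640·y·z − 64·x·z² − 128·x·z + 128·x·y·z + 84·y·z² + 168·y·z − 168·y²·z + 96·z³ + 192·z² − 192·y·z² + 72·x·y·z + 144·x·y − 144·x·y² − 216·y²·z − 432·y² + 432·y³    [distributive law]
= −64·x·z + 128·x + 16·x·y + 868·y·z − 328·y − 552·y² − 416·z + 448 − 128·z² − 64·x·z² + 200·x·y·z − 108·y·z² − 384·y²·z + 96·z³ − 144·x·y² + 432·y³    [combine like terms]

−64·x·z + 128·x + 16·x·y + 868·y·z − 328·y − 552·y² − 416·z + 448 − 128·z² − 64·x·z² + 200·x·y·z − 108·y·z² − 384·y²·z + 96·z³ − 144·x·y² + 432·y³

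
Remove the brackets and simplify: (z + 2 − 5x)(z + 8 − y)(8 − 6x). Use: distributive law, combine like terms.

(z + 2 − 5x)(z + 8 − y)(8 − 6x)
= (z^2 + 8z − yz + 2z + 16 − 2y − 5xz − 40x + 5xy)(8 − 6x)    [distributive law]
= (z^2 + 10z − yz + 16 − 2y − 5xz − 40x + 5xy)(8 − 6x)    [combine like terms]
= 8z^2 − 6xz^2 + 80z − 60xz − 8yz + 6xyz + 128 − 96x − 16y + 12xy − 40xz + 30x^2z − 320x + 240x^2 + 40xy − 30x^2y    [distributive law]
= 8z^2 − 6xz^2 + 80z − 100xz − 8yz + 6xyz + 128 − 416x − 16y + 52xy + 30x^2z + 240x^2 − 30x^2y    [combine like terms]

8z^2 − 6xz^2 + 80z − 100xz − 8yz + 6xyz + 128 − 416x − 16y + 52xy + 30x^2z + 240x^2 − 30x^2y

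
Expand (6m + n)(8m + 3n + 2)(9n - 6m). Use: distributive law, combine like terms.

276m^2n - 288m^3 + 216mn^2 + 96mn - 72m^2 + 27n^3 + 18n^2

(6m + n)(8m + 3n + 2)(9n - 6m)
= (48m^2 + 18mn + 12m + 8mn + 3n^2 + 2n)(9n - 6m)    [distributive law]
= (48m^2 + 26mn + 12m + 3n^2 + 2n)(9n - 6m)    [combine like terms]
= 432m^2n - 288m^3 + 234mn^2 - 156m^2n + 108mn - 72m^2 + 27n^3 - 18mn^2 + 18n^2 - 12mn    [distributive law]
= 276m^2n - 288m^3 + 216mn^2 + 96mn - 72m^2 + 27n^3 + 18n^2    [combine like terms]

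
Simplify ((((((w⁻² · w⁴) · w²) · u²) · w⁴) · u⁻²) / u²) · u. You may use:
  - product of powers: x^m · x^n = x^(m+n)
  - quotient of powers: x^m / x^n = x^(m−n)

((((((w⁻² · w⁴) · w²) · u²) · w⁴) · u⁻²) / u²) · u
= (((((w² · w²) · u²) · w⁴) · u⁻²) / u²) · u    [product of powers]
= ((((w⁴ · u²) · w⁴) · u⁻²) / u²) · u    [product of powers]
= u⁻¹w⁸    [quotient of powers; product of powers]

u⁻¹w⁸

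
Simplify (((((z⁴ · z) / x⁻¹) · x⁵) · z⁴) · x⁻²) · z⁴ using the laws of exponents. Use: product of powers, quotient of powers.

x⁴z¹³

(((((z⁴ · z) / x⁻¹) · x⁵) · z⁴) · x⁻²) · z⁴
= ((((z⁵ / x⁻¹) · x⁵) · z⁴) · x⁻²) · z⁴    [product of powers]
= x⁴z¹³    [quotient of powers; product of powers]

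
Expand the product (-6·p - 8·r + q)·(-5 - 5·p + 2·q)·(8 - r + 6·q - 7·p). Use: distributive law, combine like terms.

240·p + 10·p·r + 79·p·q + 30·p² - 310·p²·r + 299·p²·q - 210·p³ + 369·p·q·r - 116·p·q² + 320·r - 40·r² + 117·q·r - 40·p·r² + 16·q·r² - 98·q²·r - 40·q - 14·q² + 12·q³

(-6·p - 8·r + q)·(-5 - 5·p + 2·q)·(8 - r + 6·q - 7·p)
= (30·p + 30·p² - 12·p·q + 40·r + 40·p·r - 16·q·r - 5·q - 5·p·q + 2·q²)·(8 - r + 6·q - 7·p)    [distributive law]
= (30·p + 30·p² - 17·p·q + 40·r + 40·p·r - 16·q·r - 5·q + 2·q²)·(8 - r + 6·q - 7·p)    [combine like terms]
= 240·p - 30·p·r + 180·p·q - 210·p² + 240·p² - 30·p²·r + 180·p²·q - 210·p³ - 136·p·q + 17·p·q·r - 102·p·q² + 119·p²·q + 320·r - 40·r² + 240·q·r - 280·p·r + 320·p·r - 40·p·r² + 240·p·q·r - 280·p²·r - 128·q·r + 16·q·r² - 96·q²·r + 112·p·q·r - 40·q + 5·q·r - 30·q² + 35·p·q + 16·q² - 2·q²·r + 12·q³ - 14·p·q²    [distributive law]
= 240·p + 10·p·r + 79·p·q + 30·p² - 310·p²·r + 299·p²·q - 210·p³ + 369·p·q·r - 116·p·q² + 320·r - 40·r² + 117·q·r - 40·p·r² + 16·q·r² - 98·q²·r - 40·q - 14·q² + 12·q³    [combine like terms]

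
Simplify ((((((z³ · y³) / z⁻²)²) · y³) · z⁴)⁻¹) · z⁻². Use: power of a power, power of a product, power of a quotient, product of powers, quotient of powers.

((((((z³ · y³) / z⁻²)²) · y³) · z⁴)⁻¹) · z⁻²
= ((((((z³ · y³) / z⁻²)²) · y³)⁻¹) · ((z⁴)⁻¹)) · z⁻²    [power of a product]
= ((((((z³ · y³) / z⁻²)²)⁻¹) · ((y³)⁻¹)) · ((z⁴)⁻¹)) · z⁻²    [power of a product]
= (((((z³ · y³) / z⁻²)⁻²) · ((y³)⁻¹)) · ((z⁴)⁻¹)) · z⁻²    [power of a power]
= (((((z³ · y³)⁻²) / ((z⁻²)⁻²)) · ((y³)⁻¹)) · ((z⁴)⁻¹)) · z⁻²    [power of a quotient]
= ((((((z³)⁻²) · ((y³)⁻²)) / ((z⁻²)⁻²)) · ((y³)⁻¹)) · ((z⁴)⁻¹)) · z⁻²    [power of a product]
= ((((z⁻⁶ · ((y³)⁻²)) / ((z⁻²)⁻²)) · ((y³)⁻¹)) · ((z⁴)⁻¹)) · z⁻²    [power of a power]
= ((((z⁻⁶ · y⁻⁶) / ((z⁻²)⁻²)) · ((y³)⁻¹)) · ((z⁴)⁻¹)) · z⁻²    [power of a power]
= ((((z⁻⁶ · y⁻⁶) / z⁴) · ((y³)⁻¹)) · ((z⁴)⁻¹)) · z⁻²    [power of a power]
= ((((z⁻⁶ · y⁻⁶) / z⁴) · y⁻³) · ((z⁴)⁻¹)) · z⁻²    [power of a power]
= ((((z⁻⁶ · y⁻⁶) / z⁴) · y⁻³) · z⁻⁴) · z⁻²    [power of a power]
= y⁻⁹·z⁻¹⁶    [quotient of powers; product of powers]

y⁻⁹·z⁻¹⁶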